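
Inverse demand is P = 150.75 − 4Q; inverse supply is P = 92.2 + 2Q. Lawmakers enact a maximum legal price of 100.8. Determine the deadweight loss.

Competitive equilibrium: 150.75 − 4Q = 92.2 + 2Q → Q* = 9.7583, P* = 111.7167.
At the ceiling P = 100.8, quantity supplied = (100.8 − 92.2)/2 = 4.3.
Willingness to pay at Q' = 4.3: 150.75 − 4·4.3 = 133.55.
ΔQ = 9.7583 − 4.3 = 5.4583; wedge = 133.55 − 100.8 = 32.75.
Welfare loss = ½ × 5.4583 × 32.75 = 89.38.

89.38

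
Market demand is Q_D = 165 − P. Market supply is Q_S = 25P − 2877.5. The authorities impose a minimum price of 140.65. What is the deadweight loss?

In inverse form: demand P = 165 − Q, supply P = 115.1 + 0.04Q.
Competitive equilibrium: 165 − Q = 115.1 + 0.04Q → Q* = 47.98077, P* = 117.01923.
At the floor P = 140.65, quantity demanded = (165 − 140.65)/1 = 24.35.
Sellers' marginal cost at Q' = 24.35: 115.1 + 0.04·24.35 = 116.074.
ΔQ = 47.98077 − 24.35 = 23.63077; wedge = 140.65 − 116.074 = 24.576.
Deadweight loss = ½ × 23.63077 × 24.576 = 290.37.

290.37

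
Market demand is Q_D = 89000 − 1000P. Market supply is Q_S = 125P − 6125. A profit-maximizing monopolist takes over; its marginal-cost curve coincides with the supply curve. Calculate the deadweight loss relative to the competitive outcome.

In inverse form: demand P = 89 − 0.001Q, supply P = 49 + 0.008Q.
Competitive equilibrium: 89 − 0.001Q = 49 + 0.008Q → Q* = 4444.4444, P* = 84.5556.
Marginal revenue: MR = 89 − 0.002Q. Set MR = MC: 89 − 0.002Q = 49 + 0.008Q → Q_m = 4000.
Price P_m = 89 − 0.001·4000 = 85; MC(Q_m) = 49 + 0.008·4000 = 81.
Competitive Q* = 4444.4444, so ΔQ = 444.4444; wedge = 85 − 81 = 4.
DWL = ½ × 444.4444 × 4 = 888.89.

888.89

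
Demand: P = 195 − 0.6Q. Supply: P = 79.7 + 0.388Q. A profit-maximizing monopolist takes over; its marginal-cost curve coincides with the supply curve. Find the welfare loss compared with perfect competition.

960.45

Competitive equilibrium: 195 − 0.6Q = 79.7 + 0.388Q → Q* = 116.7004, P* = 124.97976.
Marginal revenue: MR = 195 − 1.2Q. Set MR = MC: 195 − 1.2Q = 79.7 + 0.388Q → Q_m = 72.60705.
Price P_m = 195 − 0.6·72.60705 = 151.43577; MC(Q_m) = 79.7 + 0.388·72.60705 = 107.87154.
Competitive Q* = 116.7004, so ΔQ = 44.09335; wedge = 151.43577 − 107.87154 = 43.56423.
The triangle = ½ × 44.09335 × 43.56423 = 960.45.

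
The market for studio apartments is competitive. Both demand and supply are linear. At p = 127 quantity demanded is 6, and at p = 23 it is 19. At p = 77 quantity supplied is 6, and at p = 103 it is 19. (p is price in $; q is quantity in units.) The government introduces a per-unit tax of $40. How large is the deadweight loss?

$80

Demand slope = (23 − 127)/(19 − 6) = −8, so p = 175 − 8q.
Supply slope = (103 − 77)/(19 − 6) = 2, so p = 65 + 2q.
Competitive equilibrium: 175 − 8q = 65 + 2q → q* = 11, p* = 87.
With the tax, the buyer price exceeds the seller price by 40: (175 − 8q) − (65 + 2q) = 40 → q' = 7.
Δq = 11 − 7 = 4; the wedge equals the tax, 40.
The triangle = ½ × 4 × 40 = $80.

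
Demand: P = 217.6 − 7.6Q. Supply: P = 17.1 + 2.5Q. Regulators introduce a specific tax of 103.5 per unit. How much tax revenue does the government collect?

994.01

Competitive equilibrium: 217.6 − 7.6Q = 17.1 + 2.5Q → Q* = 19.8515, P* = 66.7287.
With the tax, the buyer price exceeds the seller price by 103.5: (217.6 − 7.6Q) − (17.1 + 2.5Q) = 103.5 → Q' = 9.604.
Tax revenue = 103.5 × 9.604 = 994.01.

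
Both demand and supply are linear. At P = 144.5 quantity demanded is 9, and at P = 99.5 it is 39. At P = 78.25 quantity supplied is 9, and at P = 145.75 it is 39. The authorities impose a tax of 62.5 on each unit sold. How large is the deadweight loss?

Demand slope = (99.5 − 144.5)/(39 − 9) = −1.5, so P = 158 − 1.5Q.
Supply slope = (145.75 − 78.25)/(39 − 9) = 2.25, so P = 58 + 2.25Q.
Competitive equilibrium: 158 − 1.5Q = 58 + 2.25Q → Q* = 26.6667, P* = 118.
With the tax, the buyer price exceeds the seller price by 62.5: (158 − 1.5Q) − (58 + 2.25Q) = 62.5 → Q' = 10.
ΔQ = 26.6667 − 10 = 16.6667; the wedge equals the tax, 62.5.
DWL = ½ × 16.6667 × 62.5 = 520.83.

520.83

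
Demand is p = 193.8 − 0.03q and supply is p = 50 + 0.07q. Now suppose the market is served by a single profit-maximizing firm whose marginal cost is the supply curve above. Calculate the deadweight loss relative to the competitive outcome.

Competitive equilibrium: 193.8 − 0.03q = 50 + 0.07q → q* = 1438, p* = 150.66.
Marginal revenue: MR = 193.8 − 0.06q. Set MR = MC: 193.8 − 0.06q = 50 + 0.07q → q_m = 1106.1538.
Price p_m = 193.8 − 0.03·1106.1538 = 160.6154; MC(q_m) = 50 + 0.07·1106.1538 = 127.4308.
Competitive q* = 1438, so Δq = 331.8462; wedge = 160.6154 − 127.4308 = 33.1846.
Deadweight loss = ½ × 331.8462 × 33.1846 = 5506.09.

5506.09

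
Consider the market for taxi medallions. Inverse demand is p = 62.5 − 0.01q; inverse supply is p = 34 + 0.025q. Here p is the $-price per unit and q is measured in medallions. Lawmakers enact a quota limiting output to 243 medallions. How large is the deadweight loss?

$5711.43

Competitive equilibrium: 62.5 − 0.01q = 34 + 0.025q → q* = 814.2857, p* = 54.3571.
At q = 243: demand price = 62.5 − 0.01·243 = 60.07; supply price = 34 + 0.025·243 = 40.075.
Δq = 814.2857 − 243 = 571.2857; wedge = 60.07 − 40.075 = 19.995.
Deadweight loss = ½ × 571.2857 × 19.995 = $5711.43.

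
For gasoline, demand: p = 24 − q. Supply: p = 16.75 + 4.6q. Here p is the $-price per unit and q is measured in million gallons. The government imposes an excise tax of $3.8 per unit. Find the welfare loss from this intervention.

Competitive equilibrium: 24 − q = 16.75 + 4.6q → q* = 1.2946, p* = 22.7054.
With the tax, the buyer price exceeds the seller price by 3.8: (24 − q) − (16.75 + 4.6q) = 3.8 → q' = 0.6161.
Δq = 1.2946 − 0.6161 = 0.6785; the wedge equals the tax, 3.8.
DWL = ½ × 0.6785 × 3.8 = $1.29 million.

$1.29 million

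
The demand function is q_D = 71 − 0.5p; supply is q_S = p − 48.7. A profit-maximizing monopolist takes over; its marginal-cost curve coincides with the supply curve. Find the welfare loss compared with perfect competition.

In inverse form: demand p = 142 − 2q, supply p = 48.7 + q.
Competitive equilibrium: 142 − 2q = 48.7 + q → q* = 31.1, p* = 79.8.
Marginal revenue: MR = 142 − 4q. Set MR = MC: 142 − 4q = 48.7 + q → q_m = 18.66.
Price p_m = 142 − 2·18.66 = 104.68; MC(q_m) = 48.7 + 1·18.66 = 67.36.
Competitive q* = 31.1, so Δq = 12.44; wedge = 104.68 − 67.36 = 37.32.
DWL = ½ × 12.44 × 37.32 = 232.13.

232.13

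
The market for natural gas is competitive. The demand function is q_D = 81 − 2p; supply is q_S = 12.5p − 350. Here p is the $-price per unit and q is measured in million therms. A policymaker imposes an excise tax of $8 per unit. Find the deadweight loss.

In inverse form: demand p = 40.5 − 0.5q, supply p = 28 + 0.08q.
Competitive equilibrium: 40.5 − 0.5q = 28 + 0.08q → q* = 21.5517, p* = 29.7241.
With the tax, the buyer price exceeds the seller price by 8: (40.5 − 0.5q) − (28 + 0.08q) = 8 → q' = 7.7586.
Δq = 21.5517 − 7.7586 = 13.7931; the wedge equals the tax, 8.
Welfare loss = ½ × 13.7931 × 8 = $55.17 million.

$55.17 million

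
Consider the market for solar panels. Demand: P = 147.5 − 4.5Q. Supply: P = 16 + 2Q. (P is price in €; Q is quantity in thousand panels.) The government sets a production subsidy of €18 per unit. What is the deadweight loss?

€24.92 thousand

Competitive equilibrium: 147.5 − 4.5Q = 16 + 2Q → Q* = 20.2308, P* = 56.4615.
The subsidy lowers effective supply by 18: P = 2Q − 2.
New quantity: 147.5 − 4.5Q = 2Q − 2 → Q' = 23.
Overproduction ΔQ = 23 − 20.2308 = 2.7692; wedge = subsidy = 18.
Welfare loss = ½ × 2.7692 × 18 = €24.92 thousand.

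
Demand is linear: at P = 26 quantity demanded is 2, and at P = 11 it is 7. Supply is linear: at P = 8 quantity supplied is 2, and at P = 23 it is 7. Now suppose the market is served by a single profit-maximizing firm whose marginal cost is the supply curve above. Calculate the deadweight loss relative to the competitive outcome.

8.33

Demand slope = (11 − 26)/(7 − 2) = −3, so P = 32 − 3Q.
Supply slope = (23 − 8)/(7 − 2) = 3, so P = 2 + 3Q.
Competitive equilibrium: 32 − 3Q = 2 + 3Q → Q* = 5, P* = 17.
Marginal revenue: MR = 32 − 6Q. Set MR = MC: 32 − 6Q = 2 + 3Q → Q_m = 3.3333.
Price P_m = 32 − 3·3.3333 = 22.0001; MC(Q_m) = 2 + 3·3.3333 = 11.9999.
Competitive Q* = 5, so ΔQ = 1.6667; wedge = 22.0001 − 11.9999 = 10.0002.
Welfare loss = ½ × 1.6667 × 10.0002 = 8.33.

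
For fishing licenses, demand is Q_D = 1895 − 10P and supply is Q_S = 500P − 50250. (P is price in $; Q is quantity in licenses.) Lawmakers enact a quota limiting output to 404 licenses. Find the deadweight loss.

$11196.45

In inverse form: demand P = 189.5 − 0.1Q, supply P = 100.5 + 0.002Q.
Competitive equilibrium: 189.5 − 0.1Q = 100.5 + 0.002Q → Q* = 872.549, P* = 102.2451.
At Q = 404: demand price = 189.5 − 0.1·404 = 149.1; supply price = 100.5 + 0.002·404 = 101.308.
ΔQ = 872.549 − 404 = 468.549; wedge = 149.1 − 101.308 = 47.792.
DWL = ½ × 468.549 × 47.792 = $11196.45.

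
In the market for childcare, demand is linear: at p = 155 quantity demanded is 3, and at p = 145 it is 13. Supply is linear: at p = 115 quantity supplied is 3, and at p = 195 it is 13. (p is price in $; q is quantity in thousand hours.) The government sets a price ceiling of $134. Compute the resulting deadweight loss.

$19.27 thousand

Demand slope = (145 − 155)/(13 − 3) = −1, so p = 158 − q.
Supply slope = (195 − 115)/(13 − 3) = 8, so p = 91 + 8q.
Competitive equilibrium: 158 − q = 91 + 8q → q* = 7.4444, p* = 150.5556.
At the ceiling p = 134, quantity supplied = (134 − 91)/8 = 5.375.
Willingness to pay at q' = 5.375: 158 − 1·5.375 = 152.625.
Δq = 7.4444 − 5.375 = 2.0694; wedge = 152.625 − 134 = 18.625.
DWL = ½ × 2.0694 × 18.625 = $19.27 thousand.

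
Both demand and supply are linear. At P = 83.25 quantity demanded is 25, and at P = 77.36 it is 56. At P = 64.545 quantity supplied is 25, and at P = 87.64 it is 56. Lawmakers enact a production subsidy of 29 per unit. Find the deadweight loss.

Demand slope = (77.36 − 83.25)/(56 − 25) = −0.19, so P = 88 − 0.19Q.
Supply slope = (87.64 − 64.545)/(56 − 25) = 0.745, so P = 45.92 + 0.745Q.
Competitive equilibrium: 88 − 0.19Q = 45.92 + 0.745Q → Q* = 45.0053, P* = 79.449.
The subsidy lowers effective supply by 29: P = 16.92 + 0.745Q.
New quantity: 88 − 0.19Q = 16.92 + 0.745Q → Q' = 76.0214.
Overproduction ΔQ = 76.0214 − 45.0053 = 31.0161; wedge = subsidy = 29.
DWL = ½ × 31.0161 × 29 = 449.73.

449.73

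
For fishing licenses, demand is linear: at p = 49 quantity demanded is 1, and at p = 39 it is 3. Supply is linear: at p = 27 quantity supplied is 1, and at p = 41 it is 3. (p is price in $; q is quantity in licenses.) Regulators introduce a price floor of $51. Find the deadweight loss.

$29.93

Demand slope = (39 − 49)/(3 − 1) = −5, so p = 54 − 5q.
Supply slope = (41 − 27)/(3 − 1) = 7, so p = 20 + 7q.
Competitive equilibrium: 54 − 5q = 20 + 7q → q* = 2.8333, p* = 39.8333.
At the floor p = 51, quantity demanded = (54 − 51)/5 = 0.6.
Sellers' marginal cost at q' = 0.6: 20 + 7·0.6 = 24.2.
Δq = 2.8333 − 0.6 = 2.2333; wedge = 51 − 24.2 = 26.8.
DWL = ½ × 2.2333 × 26.8 = $29.93.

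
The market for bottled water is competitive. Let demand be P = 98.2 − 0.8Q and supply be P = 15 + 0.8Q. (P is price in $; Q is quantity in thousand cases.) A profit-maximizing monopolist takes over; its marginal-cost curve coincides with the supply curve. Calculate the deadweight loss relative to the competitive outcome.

Competitive equilibrium: 98.2 − 0.8Q = 15 + 0.8Q → Q* = 52, P* = 56.6.
Marginal revenue: MR = 98.2 − 1.6Q. Set MR = MC: 98.2 − 1.6Q = 15 + 0.8Q → Q_m = 34.66667.
Price P_m = 98.2 − 0.8·34.66667 = 70.46666; MC(Q_m) = 15 + 0.8·34.66667 = 42.73334.
Competitive Q* = 52, so ΔQ = 17.33333; wedge = 70.46666 − 42.73334 = 27.73332.
The triangle = ½ × 17.33333 × 27.73332 = $240.36 thousand.

$240.36 thousand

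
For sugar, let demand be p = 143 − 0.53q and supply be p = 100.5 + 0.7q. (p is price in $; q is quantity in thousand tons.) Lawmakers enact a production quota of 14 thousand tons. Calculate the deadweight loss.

$259.79 thousand

Competitive equilibrium: 143 − 0.53q = 100.5 + 0.7q → q* = 34.5528, p* = 124.687.
At q = 14: demand price = 143 − 0.53·14 = 135.58; supply price = 100.5 + 0.7·14 = 110.3.
Δq = 34.5528 − 14 = 20.5528; wedge = 135.58 − 110.3 = 25.28.
DWL = ½ × 20.5528 × 25.28 = $259.79 thousand.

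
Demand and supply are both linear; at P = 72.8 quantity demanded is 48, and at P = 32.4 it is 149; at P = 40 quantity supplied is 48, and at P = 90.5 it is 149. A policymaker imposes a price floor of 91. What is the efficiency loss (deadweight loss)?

Demand slope = (32.4 − 72.8)/(149 − 48) = −0.4, so P = 92 − 0.4Q.
Supply slope = (90.5 − 40)/(149 − 48) = 0.5, so P = 16 + 0.5Q.
Competitive equilibrium: 92 − 0.4Q = 16 + 0.5Q → Q* = 84.4444, P* = 58.2222.
At the floor P = 91, quantity demanded = (92 − 91)/0.4 = 2.5.
Sellers' marginal cost at Q' = 2.5: 16 + 0.5·2.5 = 17.25.
ΔQ = 84.4444 − 2.5 = 81.9444; wedge = 91 − 17.25 = 73.75.
Welfare loss = ½ × 81.9444 × 73.75 = 3021.70.

3021.70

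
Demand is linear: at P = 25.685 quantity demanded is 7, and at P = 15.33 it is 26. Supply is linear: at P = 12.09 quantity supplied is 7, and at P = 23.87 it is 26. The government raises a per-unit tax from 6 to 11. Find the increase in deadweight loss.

36.48

Demand slope = (15.33 − 25.685)/(26 − 7) = −0.545, so P = 29.5 − 0.545Q.
Supply slope = (23.87 − 12.09)/(26 − 7) = 0.62, so P = 7.75 + 0.62Q.
Competitive equilibrium: 29.5 − 0.545Q = 7.75 + 0.62Q → Q* = 18.6695, P* = 19.3251.
For a per-unit tax t: ΔQ = t/1.165, so DWL = ½·t·(t/1.165) = t²/2.33.
At t = 6: DWL = 15.451. At t = 11: DWL = 51.931.
Increase = 51.931 − 15.451 = 36.48.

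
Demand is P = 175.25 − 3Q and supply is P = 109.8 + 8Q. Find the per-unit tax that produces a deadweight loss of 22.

22

Competitive equilibrium: 175.25 − 3Q = 109.8 + 8Q → Q* = 5.95, P* = 157.4.
A tax t gives ΔQ = t/11 and wedge t, so DWL = t²/22.
t²/22 = 22 → t² = 484 → t = 22.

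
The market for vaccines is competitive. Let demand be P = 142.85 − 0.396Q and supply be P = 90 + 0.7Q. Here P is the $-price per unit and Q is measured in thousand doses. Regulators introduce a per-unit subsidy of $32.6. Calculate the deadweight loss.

$484.84 thousand

Competitive equilibrium: 142.85 − 0.396Q = 90 + 0.7Q → Q* = 48.2208, P* = 123.7546.
The subsidy lowers effective supply by 32.6: P = 57.4 + 0.7Q.
New quantity: 142.85 − 0.396Q = 57.4 + 0.7Q → Q' = 77.9653.
Overproduction ΔQ = 77.9653 − 48.2208 = 29.7445; wedge = subsidy = 32.6.
Welfare loss = ½ × 29.7445 × 32.6 = $484.84 thousand.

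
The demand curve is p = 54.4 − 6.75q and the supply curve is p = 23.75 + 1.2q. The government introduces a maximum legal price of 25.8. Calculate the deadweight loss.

Competitive equilibrium: 54.4 − 6.75q = 23.75 + 1.2q → q* = 3.8553, p* = 28.3764.
At the ceiling p = 25.8, quantity supplied = (25.8 − 23.75)/1.2 = 1.7083.
Willingness to pay at q' = 1.7083: 54.4 − 6.75·1.7083 = 42.869.
Δq = 3.8553 − 1.7083 = 2.147; wedge = 42.869 − 25.8 = 17.069.
The triangle = ½ × 2.147 × 17.069 = 18.32.

18.32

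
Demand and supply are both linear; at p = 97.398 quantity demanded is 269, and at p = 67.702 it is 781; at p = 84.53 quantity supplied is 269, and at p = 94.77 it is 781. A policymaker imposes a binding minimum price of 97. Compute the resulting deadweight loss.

974.98

Demand slope = (67.702 − 97.398)/(781 − 269) = −0.058, so p = 113 − 0.058q.
Supply slope = (94.77 − 84.53)/(781 − 269) = 0.02, so p = 79.15 + 0.02q.
Competitive equilibrium: 113 − 0.058q = 79.15 + 0.02q → q* = 433.9744, p* = 87.8295.
At the floor p = 97, quantity demanded = (113 − 97)/0.058 = 275.8621.
Sellers' marginal cost at q' = 275.8621: 79.15 + 0.02·275.8621 = 84.6672.
Δq = 433.9744 − 275.8621 = 158.1123; wedge = 97 − 84.6672 = 12.3328.
DWL = ½ × 158.1123 × 12.3328 = 974.98.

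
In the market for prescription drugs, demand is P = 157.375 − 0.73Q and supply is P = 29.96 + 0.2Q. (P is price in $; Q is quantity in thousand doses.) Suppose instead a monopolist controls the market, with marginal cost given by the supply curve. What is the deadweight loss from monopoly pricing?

Competitive equilibrium: 157.375 − 0.73Q = 29.96 + 0.2Q → Q* = 137.0054, P* = 57.3611.
Marginal revenue: MR = 157.375 − 1.46Q. Set MR = MC: 157.375 − 1.46Q = 29.96 + 0.2Q → Q_m = 76.756.
Price P_m = 157.375 − 0.73·76.756 = 101.3431; MC(Q_m) = 29.96 + 0.2·76.756 = 45.3112.
Competitive Q* = 137.0054, so ΔQ = 60.2494; wedge = 101.3431 − 45.3112 = 56.0319.
The triangle = ½ × 60.2494 × 56.0319 = $1687.94 thousand.

$1687.94 thousand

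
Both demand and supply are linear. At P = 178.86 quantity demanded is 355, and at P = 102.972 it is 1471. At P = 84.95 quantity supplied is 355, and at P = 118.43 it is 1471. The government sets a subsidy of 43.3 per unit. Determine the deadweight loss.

9565.77

Demand slope = (102.972 − 178.86)/(1471 − 355) = −0.068, so P = 203 − 0.068Q.
Supply slope = (118.43 − 84.95)/(1471 − 355) = 0.03, so P = 74.3 + 0.03Q.
Competitive equilibrium: 203 − 0.068Q = 74.3 + 0.03Q → Q* = 1313.26531, P* = 113.69796.
The subsidy lowers effective supply by 43.3: P = 31 + 0.03Q.
New quantity: 203 − 0.068Q = 31 + 0.03Q → Q' = 1755.10204.
Overproduction ΔQ = 1755.10204 − 1313.26531 = 441.83673; wedge = subsidy = 43.3.
Deadweight loss = ½ × 441.83673 × 43.3 = 9565.77.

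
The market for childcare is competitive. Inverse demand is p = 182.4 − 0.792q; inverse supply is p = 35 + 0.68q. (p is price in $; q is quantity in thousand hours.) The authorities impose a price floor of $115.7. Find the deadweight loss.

$186.51 thousand

Competitive equilibrium: 182.4 − 0.792q = 35 + 0.68q → q* = 100.1359, p* = 103.0924.
At the floor p = 115.7, quantity demanded = (182.4 − 115.7)/0.792 = 84.2172.
Sellers' marginal cost at q' = 84.2172: 35 + 0.68·84.2172 = 92.2677.
Δq = 100.1359 − 84.2172 = 15.9187; wedge = 115.7 − 92.2677 = 23.4323.
The triangle = ½ × 15.9187 × 23.4323 = $186.51 thousand.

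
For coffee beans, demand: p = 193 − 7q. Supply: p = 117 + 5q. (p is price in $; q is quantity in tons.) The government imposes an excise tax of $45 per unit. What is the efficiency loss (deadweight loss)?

Competitive equilibrium: 193 − 7q = 117 + 5q → q* = 6.3333, p* = 148.6667.
With the tax, the buyer price exceeds the seller price by 45: (193 − 7q) − (117 + 5q) = 45 → q' = 2.5833.
Δq = 6.3333 − 2.5833 = 3.75; the wedge equals the tax, 45.
DWL = ½ × 3.75 × 45 = $84.375.

$84.375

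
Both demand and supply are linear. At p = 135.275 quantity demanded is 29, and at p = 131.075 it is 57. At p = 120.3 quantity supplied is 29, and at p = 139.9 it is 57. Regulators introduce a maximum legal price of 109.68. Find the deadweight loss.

456.93

Demand slope = (131.075 − 135.275)/(57 − 29) = −0.15, so p = 139.625 − 0.15q.
Supply slope = (139.9 − 120.3)/(57 − 29) = 0.7, so p = 100 + 0.7q.
Competitive equilibrium: 139.625 − 0.15q = 100 + 0.7q → q* = 46.6176, p* = 132.6324.
At the ceiling p = 109.68, quantity supplied = (109.68 − 100)/0.7 = 13.8286.
Willingness to pay at q' = 13.8286: 139.625 − 0.15·13.8286 = 137.5507.
Δq = 46.6176 − 13.8286 = 32.789; wedge = 137.5507 − 109.68 = 27.8707.
DWL = ½ × 32.789 × 27.8707 = 456.93.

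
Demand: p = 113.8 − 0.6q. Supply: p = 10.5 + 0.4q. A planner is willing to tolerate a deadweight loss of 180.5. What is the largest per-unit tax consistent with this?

Competitive equilibrium: 113.8 − 0.6q = 10.5 + 0.4q → q* = 103.3, p* = 51.82.
A tax t gives Δq = t/1 and wedge t, so DWL = t²/2.
t²/2 = 180.5 → t² = 361 → t = 19.

19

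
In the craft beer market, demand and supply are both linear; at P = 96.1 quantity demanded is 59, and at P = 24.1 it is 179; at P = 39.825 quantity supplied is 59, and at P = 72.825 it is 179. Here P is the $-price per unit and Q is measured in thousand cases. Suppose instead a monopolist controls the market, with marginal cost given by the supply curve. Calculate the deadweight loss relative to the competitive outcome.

$1100.84 thousand

Demand slope = (24.1 − 96.1)/(179 − 59) = −0.6, so P = 131.5 − 0.6Q.
Supply slope = (72.825 − 39.825)/(179 − 59) = 0.275, so P = 23.6 + 0.275Q.
Competitive equilibrium: 131.5 − 0.6Q = 23.6 + 0.275Q → Q* = 123.3143, P* = 57.5114.
Marginal revenue: MR = 131.5 − 1.2Q. Set MR = MC: 131.5 − 1.2Q = 23.6 + 0.275Q → Q_m = 73.1525.
Price P_m = 131.5 − 0.6·73.1525 = 87.6085; MC(Q_m) = 23.6 + 0.275·73.1525 = 43.7169.
Competitive Q* = 123.3143, so ΔQ = 50.1618; wedge = 87.6085 − 43.7169 = 43.8916.
Welfare loss = ½ × 50.1618 × 43.8916 = $1100.84 thousand.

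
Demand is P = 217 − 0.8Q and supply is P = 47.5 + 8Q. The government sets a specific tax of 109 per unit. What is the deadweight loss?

Competitive equilibrium: 217 − 0.8Q = 47.5 + 8Q → Q* = 19.2614, P* = 201.5909.
With the tax, the buyer price exceeds the seller price by 109: (217 − 0.8Q) − (47.5 + 8Q) = 109 → Q' = 6.875.
ΔQ = 19.2614 − 6.875 = 12.3864; the wedge equals the tax, 109.
Welfare loss = ½ × 12.3864 × 109 = 675.06.

675.06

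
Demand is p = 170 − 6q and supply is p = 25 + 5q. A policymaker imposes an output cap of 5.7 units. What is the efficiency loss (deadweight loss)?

307.88

Competitive equilibrium: 170 − 6q = 25 + 5q → q* = 13.1818, p* = 90.9091.
At q = 5.7: demand price = 170 − 6·5.7 = 135.8; supply price = 25 + 5·5.7 = 53.5.
Δq = 13.1818 − 5.7 = 7.4818; wedge = 135.8 − 53.5 = 82.3.
Welfare loss = ½ × 7.4818 × 82.3 = 307.88.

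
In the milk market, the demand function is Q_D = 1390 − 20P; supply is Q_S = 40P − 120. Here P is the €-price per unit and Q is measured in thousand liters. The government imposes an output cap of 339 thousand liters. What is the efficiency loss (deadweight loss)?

In inverse form: demand P = 69.5 − 0.05Q, supply P = 3 + 0.025Q.
Competitive equilibrium: 69.5 − 0.05Q = 3 + 0.025Q → Q* = 886.6667, P* = 25.1667.
At Q = 339: demand price = 69.5 − 0.05·339 = 52.55; supply price = 3 + 0.025·339 = 11.475.
ΔQ = 886.6667 − 339 = 547.6667; wedge = 52.55 − 11.475 = 41.075.
Welfare loss = ½ × 547.6667 × 41.075 = €11247.70 thousand.

€11247.70 thousand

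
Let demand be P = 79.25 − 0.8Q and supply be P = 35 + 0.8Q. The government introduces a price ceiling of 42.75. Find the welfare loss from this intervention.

Competitive equilibrium: 79.25 − 0.8Q = 35 + 0.8Q → Q* = 27.6563, P* = 57.125.
At the ceiling P = 42.75, quantity supplied = (42.75 − 35)/0.8 = 9.6875.
Willingness to pay at Q' = 9.6875: 79.25 − 0.8·9.6875 = 71.5.
ΔQ = 27.6563 − 9.6875 = 17.9688; wedge = 71.5 − 42.75 = 28.75.
Welfare loss = ½ × 17.9688 × 28.75 = 258.30.

258.30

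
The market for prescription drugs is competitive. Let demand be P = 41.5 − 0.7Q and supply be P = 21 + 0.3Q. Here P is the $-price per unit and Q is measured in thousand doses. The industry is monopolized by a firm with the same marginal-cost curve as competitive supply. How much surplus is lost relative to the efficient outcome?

Competitive equilibrium: 41.5 − 0.7Q = 21 + 0.3Q → Q* = 20.5, P* = 27.15.
Marginal revenue: MR = 41.5 − 1.4Q. Set MR = MC: 41.5 − 1.4Q = 21 + 0.3Q → Q_m = 12.0588.
Price P_m = 41.5 − 0.7·12.0588 = 33.0588; MC(Q_m) = 21 + 0.3·12.0588 = 24.6176.
Competitive Q* = 20.5, so ΔQ = 8.4412; wedge = 33.0588 − 24.6176 = 8.4412.
Deadweight loss = ½ × 8.4412 × 8.4412 = $35.63 thousand.

$35.63 thousand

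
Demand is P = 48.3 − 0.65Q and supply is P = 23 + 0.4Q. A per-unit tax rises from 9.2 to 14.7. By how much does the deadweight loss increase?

62.60

Competitive equilibrium: 48.3 − 0.65Q = 23 + 0.4Q → Q* = 24.0952, P* = 32.6381.
For a per-unit tax t: ΔQ = t/1.05, so DWL = ½·t·(t/1.05) = t²/2.1.
At t = 9.2: DWL = 40.305. At t = 14.7: DWL = 102.9.
Increase = 102.9 − 40.305 = 62.60.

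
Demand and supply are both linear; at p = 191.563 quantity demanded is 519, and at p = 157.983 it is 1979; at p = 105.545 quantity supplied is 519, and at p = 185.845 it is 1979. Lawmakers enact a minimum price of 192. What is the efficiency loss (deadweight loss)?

Demand slope = (157.983 − 191.563)/(1979 − 519) = −0.023, so p = 203.5 − 0.023q.
Supply slope = (185.845 − 105.545)/(1979 − 519) = 0.055, so p = 77 + 0.055q.
Competitive equilibrium: 203.5 − 0.023q = 77 + 0.055q → q* = 1621.7949, p* = 166.1987.
At the floor p = 192, quantity demanded = (203.5 − 192)/0.023 = 500.
Sellers' marginal cost at q' = 500: 77 + 0.055·500 = 104.5.
Δq = 1621.7949 − 500 = 1121.7949; wedge = 192 − 104.5 = 87.5.
Welfare loss = ½ × 1121.7949 × 87.5 = 49078.53.

49078.53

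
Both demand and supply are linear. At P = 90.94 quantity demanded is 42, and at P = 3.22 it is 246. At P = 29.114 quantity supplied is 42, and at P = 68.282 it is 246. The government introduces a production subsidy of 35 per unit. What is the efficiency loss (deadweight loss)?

Demand slope = (3.22 − 90.94)/(246 − 42) = −0.43, so P = 109 − 0.43Q.
Supply slope = (68.282 − 29.114)/(246 − 42) = 0.192, so P = 21.05 + 0.192Q.
Competitive equilibrium: 109 − 0.43Q = 21.05 + 0.192Q → Q* = 141.3987, P* = 48.1986.
The subsidy lowers effective supply by 35: P = 0.192Q − 13.95.
New quantity: 109 − 0.43Q = 0.192Q − 13.95 → Q' = 197.6688.
Overproduction ΔQ = 197.6688 − 141.3987 = 56.2701; wedge = subsidy = 35.
Deadweight loss = ½ × 56.2701 × 35 = 984.73.

984.73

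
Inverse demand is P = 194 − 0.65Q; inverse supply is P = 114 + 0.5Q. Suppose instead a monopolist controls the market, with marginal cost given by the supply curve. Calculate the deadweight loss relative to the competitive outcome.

362.86

Competitive equilibrium: 194 − 0.65Q = 114 + 0.5Q → Q* = 69.5652, P* = 148.7826.
Marginal revenue: MR = 194 − 1.3Q. Set MR = MC: 194 − 1.3Q = 114 + 0.5Q → Q_m = 44.4444.
Price P_m = 194 − 0.65·44.4444 = 165.1111; MC(Q_m) = 114 + 0.5·44.4444 = 136.2222.
Competitive Q* = 69.5652, so ΔQ = 25.1208; wedge = 165.1111 − 136.2222 = 28.8889.
DWL = ½ × 25.1208 × 28.8889 = 362.86.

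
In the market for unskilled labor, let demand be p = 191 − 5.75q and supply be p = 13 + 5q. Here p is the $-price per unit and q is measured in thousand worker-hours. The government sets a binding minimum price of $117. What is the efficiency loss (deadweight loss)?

$73.13 thousand

Competitive equilibrium: 191 − 5.75q = 13 + 5q → q* = 16.5581, p* = 95.7907.
At the floor p = 117, quantity demanded = (191 − 117)/5.75 = 12.8696.
Sellers' marginal cost at q' = 12.8696: 13 + 5·12.8696 = 77.348.
Δq = 16.5581 − 12.8696 = 3.6885; wedge = 117 − 77.348 = 39.652.
Deadweight loss = ½ × 3.6885 × 39.652 = $73.13 thousand.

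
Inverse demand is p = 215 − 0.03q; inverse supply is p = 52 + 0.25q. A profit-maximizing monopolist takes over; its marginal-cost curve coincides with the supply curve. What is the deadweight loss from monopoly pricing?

Competitive equilibrium: 215 − 0.03q = 52 + 0.25q → q* = 582.1429, p* = 197.5357.
Marginal revenue: MR = 215 − 0.06q. Set MR = MC: 215 − 0.06q = 52 + 0.25q → q_m = 525.8065.
Price p_m = 215 − 0.03·525.8065 = 199.2258; MC(q_m) = 52 + 0.25·525.8065 = 183.4516.
Competitive q* = 582.1429, so Δq = 56.3364; wedge = 199.2258 − 183.4516 = 15.7742.
The triangle = ½ × 56.3364 × 15.7742 = 444.33.

444.33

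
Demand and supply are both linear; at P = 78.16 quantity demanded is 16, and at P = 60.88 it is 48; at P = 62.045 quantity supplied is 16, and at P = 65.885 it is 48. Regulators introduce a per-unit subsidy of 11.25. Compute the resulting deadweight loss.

Demand slope = (60.88 − 78.16)/(48 − 16) = −0.54, so P = 86.8 − 0.54Q.
Supply slope = (65.885 − 62.045)/(48 − 16) = 0.12, so P = 60.125 + 0.12Q.
Competitive equilibrium: 86.8 − 0.54Q = 60.125 + 0.12Q → Q* = 40.4167, P* = 64.975.
The subsidy lowers effective supply by 11.25: P = 48.875 + 0.12Q.
New quantity: 86.8 − 0.54Q = 48.875 + 0.12Q → Q' = 57.4621.
Overproduction ΔQ = 57.4621 − 40.4167 = 17.0454; wedge = subsidy = 11.25.
DWL = ½ × 17.0454 × 11.25 = 95.88.

95.88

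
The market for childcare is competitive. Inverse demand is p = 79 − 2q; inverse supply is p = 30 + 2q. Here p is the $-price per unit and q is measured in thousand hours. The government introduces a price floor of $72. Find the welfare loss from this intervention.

Competitive equilibrium: 79 − 2q = 30 + 2q → q* = 12.25, p* = 54.5.
At the floor p = 72, quantity demanded = (79 − 72)/2 = 3.5.
Sellers' marginal cost at q' = 3.5: 30 + 2·3.5 = 37.
Δq = 12.25 − 3.5 = 8.75; wedge = 72 − 37 = 35.
DWL = ½ × 8.75 × 35 = $153.125 thousand.

$153.125 thousand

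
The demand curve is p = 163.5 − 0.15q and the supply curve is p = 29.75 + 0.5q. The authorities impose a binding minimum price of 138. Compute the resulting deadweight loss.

Competitive equilibrium: 163.5 − 0.15q = 29.75 + 0.5q → q* = 205.7692, p* = 132.6346.
At the floor p = 138, quantity demanded = (163.5 − 138)/0.15 = 170.
Sellers' marginal cost at q' = 170: 29.75 + 0.5·170 = 114.75.
Δq = 205.7692 − 170 = 35.7692; wedge = 138 − 114.75 = 23.25.
Deadweight loss = ½ × 35.7692 × 23.25 = 415.82.

415.82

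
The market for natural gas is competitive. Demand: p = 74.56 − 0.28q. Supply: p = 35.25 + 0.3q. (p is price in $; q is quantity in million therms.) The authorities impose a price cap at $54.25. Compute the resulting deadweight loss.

Competitive equilibrium: 74.56 − 0.28q = 35.25 + 0.3q → q* = 67.7759, p* = 55.5828.
At the ceiling p = 54.25, quantity supplied = (54.25 − 35.25)/0.3 = 63.3333.
Willingness to pay at q' = 63.3333: 74.56 − 0.28·63.3333 = 56.8267.
Δq = 67.7759 − 63.3333 = 4.4426; wedge = 56.8267 − 54.25 = 2.5767.
Deadweight loss = ½ × 4.4426 × 2.5767 = $5.72 million.

$5.72 million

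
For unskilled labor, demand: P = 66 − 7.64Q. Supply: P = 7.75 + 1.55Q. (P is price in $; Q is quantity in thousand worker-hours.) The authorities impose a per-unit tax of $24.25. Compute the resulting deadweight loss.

Competitive equilibrium: 66 − 7.64Q = 7.75 + 1.55Q → Q* = 6.3384, P* = 17.5745.
With the tax, the buyer price exceeds the seller price by 24.25: (66 − 7.64Q) − (7.75 + 1.55Q) = 24.25 → Q' = 3.6997.
ΔQ = 6.3384 − 3.6997 = 2.6387; the wedge equals the tax, 24.25.
The triangle = ½ × 2.6387 × 24.25 = $31.99 thousand.

$31.99 thousand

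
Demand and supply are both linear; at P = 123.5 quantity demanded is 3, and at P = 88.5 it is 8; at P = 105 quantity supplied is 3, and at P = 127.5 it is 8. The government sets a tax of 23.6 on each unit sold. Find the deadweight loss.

Demand slope = (88.5 − 123.5)/(8 − 3) = −7, so P = 144.5 − 7Q.
Supply slope = (127.5 − 105)/(8 − 3) = 4.5, so P = 91.5 + 4.5Q.
Competitive equilibrium: 144.5 − 7Q = 91.5 + 4.5Q → Q* = 4.6087, P* = 112.2391.
With the tax, the buyer price exceeds the seller price by 23.6: (144.5 − 7Q) − (91.5 + 4.5Q) = 23.6 → Q' = 2.5565.
ΔQ = 4.6087 − 2.5565 = 2.0522; the wedge equals the tax, 23.6.
Welfare loss = ½ × 2.0522 × 23.6 = 24.22.

24.22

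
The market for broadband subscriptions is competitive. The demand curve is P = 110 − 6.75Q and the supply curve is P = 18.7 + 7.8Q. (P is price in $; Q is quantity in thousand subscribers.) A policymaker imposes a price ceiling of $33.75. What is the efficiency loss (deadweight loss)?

Competitive equilibrium: 110 − 6.75Q = 18.7 + 7.8Q → Q* = 6.2749, P* = 67.6443.
At the ceiling P = 33.75, quantity supplied = (33.75 − 18.7)/7.8 = 1.9295.
Willingness to pay at Q' = 1.9295: 110 − 6.75·1.9295 = 96.9759.
ΔQ = 6.2749 − 1.9295 = 4.3454; wedge = 96.9759 − 33.75 = 63.2259.
The triangle = ½ × 4.3454 × 63.2259 = $137.37 thousand.

$137.37 thousand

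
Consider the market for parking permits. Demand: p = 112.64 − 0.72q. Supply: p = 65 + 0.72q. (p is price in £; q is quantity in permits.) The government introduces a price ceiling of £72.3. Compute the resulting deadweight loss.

£379.04

Competitive equilibrium: 112.64 − 0.72q = 65 + 0.72q → q* = 33.0833, p* = 88.82.
At the ceiling p = 72.3, quantity supplied = (72.3 − 65)/0.72 = 10.1389.
Willingness to pay at q' = 10.1389: 112.64 − 0.72·10.1389 = 105.34.
Δq = 33.0833 − 10.1389 = 22.9444; wedge = 105.34 − 72.3 = 33.04.
DWL = ½ × 22.9444 × 33.04 = £379.04.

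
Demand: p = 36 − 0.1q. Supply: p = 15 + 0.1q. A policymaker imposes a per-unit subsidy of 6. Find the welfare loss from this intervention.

Competitive equilibrium: 36 − 0.1q = 15 + 0.1q → q* = 105, p* = 25.5.
The subsidy lowers effective supply by 6: p = 9 + 0.1q.
New quantity: 36 − 0.1q = 9 + 0.1q → q' = 135.
Overproduction Δq = 135 − 105 = 30; wedge = subsidy = 6.
DWL = ½ × 30 × 6 = 90.

90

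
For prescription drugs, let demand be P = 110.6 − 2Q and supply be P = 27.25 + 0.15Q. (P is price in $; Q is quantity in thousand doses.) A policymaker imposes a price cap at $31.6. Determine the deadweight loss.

$102.56 thousand

Competitive equilibrium: 110.6 − 2Q = 27.25 + 0.15Q → Q* = 38.7674, P* = 33.0651.
At the ceiling P = 31.6, quantity supplied = (31.6 − 27.25)/0.15 = 29.
Willingness to pay at Q' = 29: 110.6 − 2·29 = 52.6.
ΔQ = 38.7674 − 29 = 9.7674; wedge = 52.6 − 31.6 = 21.
The triangle = ½ × 9.7674 × 21 = $102.56 thousand.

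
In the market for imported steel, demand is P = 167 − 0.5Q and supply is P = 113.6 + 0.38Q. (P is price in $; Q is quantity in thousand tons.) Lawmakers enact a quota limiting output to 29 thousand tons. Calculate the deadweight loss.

$441.64 thousand

Competitive equilibrium: 167 − 0.5Q = 113.6 + 0.38Q → Q* = 60.6818, P* = 136.6591.
At Q = 29: demand price = 167 − 0.5·29 = 152.5; supply price = 113.6 + 0.38·29 = 124.62.
ΔQ = 60.6818 − 29 = 31.6818; wedge = 152.5 − 124.62 = 27.88.
Welfare loss = ½ × 31.6818 × 27.88 = $441.64 thousand.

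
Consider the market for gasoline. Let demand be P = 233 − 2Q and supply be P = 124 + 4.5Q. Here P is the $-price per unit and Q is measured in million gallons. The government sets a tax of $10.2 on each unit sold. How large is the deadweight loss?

Competitive equilibrium: 233 − 2Q = 124 + 4.5Q → Q* = 16.7692, P* = 199.4615.
With the tax, the buyer price exceeds the seller price by 10.2: (233 − 2Q) − (124 + 4.5Q) = 10.2 → Q' = 15.2.
ΔQ = 16.7692 − 15.2 = 1.5692; the wedge equals the tax, 10.2.
Welfare loss = ½ × 1.5692 × 10.2 = $8 million.

$8 million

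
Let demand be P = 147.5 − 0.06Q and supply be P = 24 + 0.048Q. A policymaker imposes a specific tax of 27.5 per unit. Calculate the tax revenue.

24444.44

Competitive equilibrium: 147.5 − 0.06Q = 24 + 0.048Q → Q* = 1143.5185, P* = 78.8889.
With the tax, the buyer price exceeds the seller price by 27.5: (147.5 − 0.06Q) − (24 + 0.048Q) = 27.5 → Q' = 888.8889.
Tax revenue = 27.5 × 888.8889 = 24444.44.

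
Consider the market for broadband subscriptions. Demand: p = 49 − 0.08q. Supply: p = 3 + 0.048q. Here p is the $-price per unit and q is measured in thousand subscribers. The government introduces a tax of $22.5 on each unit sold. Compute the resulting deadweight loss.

Competitive equilibrium: 49 − 0.08q = 3 + 0.048q → q* = 359.375, p* = 20.25.
With the tax, the buyer price exceeds the seller price by 22.5: (49 − 0.08q) − (3 + 0.048q) = 22.5 → q' = 183.5938.
Δq = 359.375 − 183.5938 = 175.7812; the wedge equals the tax, 22.5.
The triangle = ½ × 175.7812 × 22.5 = $1977.54 thousand.

$1977.54 thousand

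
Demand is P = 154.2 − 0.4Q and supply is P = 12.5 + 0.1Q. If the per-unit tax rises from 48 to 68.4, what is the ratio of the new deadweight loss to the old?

2.031

Competitive equilibrium: 154.2 − 0.4Q = 12.5 + 0.1Q → Q* = 283.4, P* = 40.84.
For a per-unit tax t: ΔQ = t/0.5, so DWL = ½·t·(t/0.5) = t²/1.
At t = 48: DWL = 2304. At t = 68.4: DWL = 4678.56.
Ratio = (68.4/48)² = 2.031.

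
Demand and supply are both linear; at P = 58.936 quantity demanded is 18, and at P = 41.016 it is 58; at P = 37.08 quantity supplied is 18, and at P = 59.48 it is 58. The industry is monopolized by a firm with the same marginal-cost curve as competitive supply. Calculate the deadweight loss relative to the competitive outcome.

Demand slope = (41.016 − 58.936)/(58 − 18) = −0.448, so P = 67 − 0.448Q.
Supply slope = (59.48 − 37.08)/(58 − 18) = 0.56, so P = 27 + 0.56Q.
Competitive equilibrium: 67 − 0.448Q = 27 + 0.56Q → Q* = 39.6825, P* = 49.2222.
Marginal revenue: MR = 67 − 0.896Q. Set MR = MC: 67 − 0.896Q = 27 + 0.56Q → Q_m = 27.4725.
Price P_m = 67 − 0.448·27.4725 = 54.6923; MC(Q_m) = 27 + 0.56·27.4725 = 42.3846.
Competitive Q* = 39.6825, so ΔQ = 12.21; wedge = 54.6923 − 42.3846 = 12.3077.
DWL = ½ × 12.21 × 12.3077 = 75.14.

75.14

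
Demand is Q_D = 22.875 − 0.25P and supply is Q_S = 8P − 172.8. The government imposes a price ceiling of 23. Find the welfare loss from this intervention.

In inverse form: demand P = 91.5 − 4Q, supply P = 21.6 + 0.125Q.
Competitive equilibrium: 91.5 − 4Q = 21.6 + 0.125Q → Q* = 16.9455, P* = 23.7182.
At the ceiling P = 23, quantity supplied = (23 − 21.6)/0.125 = 11.2.
Willingness to pay at Q' = 11.2: 91.5 − 4·11.2 = 46.7.
ΔQ = 16.9455 − 11.2 = 5.7455; wedge = 46.7 − 23 = 23.7.
The triangle = ½ × 5.7455 × 23.7 = 68.08.

68.08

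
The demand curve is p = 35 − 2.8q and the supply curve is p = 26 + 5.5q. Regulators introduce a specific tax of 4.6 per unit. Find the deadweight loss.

1.27

Competitive equilibrium: 35 − 2.8q = 26 + 5.5q → q* = 1.0843, p* = 31.9639.
With the tax, the buyer price exceeds the seller price by 4.6: (35 − 2.8q) − (26 + 5.5q) = 4.6 → q' = 0.5301.
Δq = 1.0843 − 0.5301 = 0.5542; the wedge equals the tax, 4.6.
Deadweight loss = ½ × 0.5542 × 4.6 = 1.27.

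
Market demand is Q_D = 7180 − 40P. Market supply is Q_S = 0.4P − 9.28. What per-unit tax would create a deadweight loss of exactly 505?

In inverse form: demand P = 179.5 − 0.025Q, supply P = 23.2 + 2.5Q.
Competitive equilibrium: 179.5 − 0.025Q = 23.2 + 2.5Q → Q* = 61.901, P* = 177.9525.
A tax t gives ΔQ = t/2.525 and wedge t, so DWL = t²/5.05.
t²/5.05 = 505 → t² = 2550.25 → t = 50.5.

50.5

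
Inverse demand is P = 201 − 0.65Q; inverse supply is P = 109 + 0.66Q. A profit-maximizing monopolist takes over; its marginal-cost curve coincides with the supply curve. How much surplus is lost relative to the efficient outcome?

355.29

Competitive equilibrium: 201 − 0.65Q = 109 + 0.66Q → Q* = 70.229, P* = 155.3511.
Marginal revenue: MR = 201 − 1.3Q. Set MR = MC: 201 − 1.3Q = 109 + 0.66Q → Q_m = 46.9388.
Price P_m = 201 − 0.65·46.9388 = 170.4898; MC(Q_m) = 109 + 0.66·46.9388 = 139.9796.
Competitive Q* = 70.229, so ΔQ = 23.2902; wedge = 170.4898 − 139.9796 = 30.5102.
DWL = ½ × 23.2902 × 30.5102 = 355.29.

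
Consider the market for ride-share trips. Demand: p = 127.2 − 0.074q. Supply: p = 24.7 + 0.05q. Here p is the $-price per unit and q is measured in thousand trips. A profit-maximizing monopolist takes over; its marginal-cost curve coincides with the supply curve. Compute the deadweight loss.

Competitive equilibrium: 127.2 − 0.074q = 24.7 + 0.05q → q* = 826.6129, p* = 66.0306.
Marginal revenue: MR = 127.2 − 0.148q. Set MR = MC: 127.2 − 0.148q = 24.7 + 0.05q → q_m = 517.6768.
Price p_m = 127.2 − 0.074·517.6768 = 88.8919; MC(q_m) = 24.7 + 0.05·517.6768 = 50.5838.
Competitive q* = 826.6129, so Δq = 308.9361; wedge = 88.8919 − 50.5838 = 38.3081.
Deadweight loss = ½ × 308.9361 × 38.3081 = $5917.38 thousand.

$5917.38 thousand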